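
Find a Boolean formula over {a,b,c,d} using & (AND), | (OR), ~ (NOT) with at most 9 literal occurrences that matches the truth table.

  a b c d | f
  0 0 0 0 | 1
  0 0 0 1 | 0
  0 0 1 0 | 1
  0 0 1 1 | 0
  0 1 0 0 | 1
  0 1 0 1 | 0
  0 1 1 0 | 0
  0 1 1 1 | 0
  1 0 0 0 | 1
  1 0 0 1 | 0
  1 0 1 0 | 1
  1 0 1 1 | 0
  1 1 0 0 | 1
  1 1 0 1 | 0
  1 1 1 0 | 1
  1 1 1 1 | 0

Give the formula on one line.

  ~d = 1010101010101010
  (c & d) = 0001000100010001
  ~b = 1111000011110000
  ~c = 1100110011001100
  (~c | a) = 1100110011111111
  (~b | (~c | a)) = 1111110011111111
  ((c & d) | (~b | (~c | a))) = 1111110111111111
  (~d & ((c & d) | (~b | (~c | a)))) = 1010100010101010

(~d & ((c & d) | (~b | (~c | a))))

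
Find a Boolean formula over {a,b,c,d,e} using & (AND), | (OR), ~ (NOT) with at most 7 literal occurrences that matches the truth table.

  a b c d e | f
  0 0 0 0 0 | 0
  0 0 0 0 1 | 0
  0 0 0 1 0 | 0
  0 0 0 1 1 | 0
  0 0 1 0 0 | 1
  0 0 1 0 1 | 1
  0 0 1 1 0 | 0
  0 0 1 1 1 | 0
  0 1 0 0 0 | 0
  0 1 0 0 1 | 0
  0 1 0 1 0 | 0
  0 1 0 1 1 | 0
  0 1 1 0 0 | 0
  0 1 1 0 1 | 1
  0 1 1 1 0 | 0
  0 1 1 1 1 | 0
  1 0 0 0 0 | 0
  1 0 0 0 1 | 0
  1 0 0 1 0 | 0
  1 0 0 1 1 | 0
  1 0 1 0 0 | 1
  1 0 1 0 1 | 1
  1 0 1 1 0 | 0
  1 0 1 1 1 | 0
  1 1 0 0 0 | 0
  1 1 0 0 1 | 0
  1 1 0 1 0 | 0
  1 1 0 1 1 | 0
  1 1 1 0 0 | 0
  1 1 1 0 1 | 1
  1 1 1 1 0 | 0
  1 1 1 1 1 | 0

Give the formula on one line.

  (e & b) = 00000000010101010000000001010101
  ~b = 11111111000000001111111100000000
  ((e & b) | ~b) = 11111111010101011111111101010101
  ~d = 11001100110011001100110011001100
  (c & ~d) = 00001100000011000000110000001100
  (((e & b) | ~b) & (c & ~d)) = 00001100000001000000110000000100

(((e & b) | ~b) & (c & ~d))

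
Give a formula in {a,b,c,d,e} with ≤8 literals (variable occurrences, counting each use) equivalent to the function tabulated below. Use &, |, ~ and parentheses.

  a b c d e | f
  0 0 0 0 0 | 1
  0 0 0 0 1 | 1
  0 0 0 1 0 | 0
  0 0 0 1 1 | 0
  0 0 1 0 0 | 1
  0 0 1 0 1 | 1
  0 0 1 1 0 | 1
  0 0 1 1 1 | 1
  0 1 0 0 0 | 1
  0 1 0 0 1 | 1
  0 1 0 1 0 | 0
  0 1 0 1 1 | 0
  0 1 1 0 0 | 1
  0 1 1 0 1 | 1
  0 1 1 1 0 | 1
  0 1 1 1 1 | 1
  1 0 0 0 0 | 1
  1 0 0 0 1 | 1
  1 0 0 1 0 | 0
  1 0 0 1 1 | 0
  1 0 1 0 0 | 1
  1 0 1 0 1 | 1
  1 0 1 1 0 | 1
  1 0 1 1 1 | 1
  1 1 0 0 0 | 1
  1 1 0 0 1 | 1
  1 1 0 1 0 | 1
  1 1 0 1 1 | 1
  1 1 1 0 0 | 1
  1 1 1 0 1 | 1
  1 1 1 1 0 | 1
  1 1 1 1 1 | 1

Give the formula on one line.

  ~d = 11001100110011001100110011001100
  ~e = 10101010101010101010101010101010
  ~a = 11111111111111110000000000000000
  (~e & ~a) = 10101010101010100000000000000000
  ((~e & ~a) | b) = 10101010111111110000000011111111
  (a & ((~e & ~a) | b)) = 00000000000000000000000011111111
  (c | (a & ((~e & ~a) | b))) = 00001111000011110000111111111111
  (~d | (c | (a & ((~e & ~a) | b)))) = 11001111110011111100111111111111

(~d | (c | (a & ((~e & ~a) | b))))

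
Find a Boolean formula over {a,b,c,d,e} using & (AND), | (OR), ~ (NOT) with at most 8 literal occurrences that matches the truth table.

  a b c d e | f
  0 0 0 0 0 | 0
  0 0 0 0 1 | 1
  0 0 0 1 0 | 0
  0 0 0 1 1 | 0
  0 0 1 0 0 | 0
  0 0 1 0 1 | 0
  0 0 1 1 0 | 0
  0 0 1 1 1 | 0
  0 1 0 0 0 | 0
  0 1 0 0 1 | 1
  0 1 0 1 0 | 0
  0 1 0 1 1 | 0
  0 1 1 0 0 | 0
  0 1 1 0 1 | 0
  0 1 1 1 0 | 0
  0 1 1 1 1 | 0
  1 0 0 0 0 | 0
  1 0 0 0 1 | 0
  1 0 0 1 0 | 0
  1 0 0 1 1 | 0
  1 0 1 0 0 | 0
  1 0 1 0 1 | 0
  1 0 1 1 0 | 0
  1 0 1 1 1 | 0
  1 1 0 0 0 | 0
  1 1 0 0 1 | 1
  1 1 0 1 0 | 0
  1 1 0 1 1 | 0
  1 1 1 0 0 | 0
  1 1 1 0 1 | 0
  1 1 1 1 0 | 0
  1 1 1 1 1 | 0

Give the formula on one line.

((e & (b | (~c & ~a))) & (e & (~d & ~c)))

  ~c = 11110000111100001111000011110000
  ~a = 11111111111111110000000000000000
  (~c & ~a) = 11110000111100000000000000000000
  (b | (~c & ~a)) = 11110000111111110000000011111111
  (e & (b | (~c & ~a))) = 01010000010101010000000001010101
  ~d = 11001100110011001100110011001100
  (~d & ~c) = 11000000110000001100000011000000
  (e & (~d & ~c)) = 01000000010000000100000001000000
  ((e & (b | (~c & ~a))) & (e & (~d & ~c))) = 01000000010000000000000001000000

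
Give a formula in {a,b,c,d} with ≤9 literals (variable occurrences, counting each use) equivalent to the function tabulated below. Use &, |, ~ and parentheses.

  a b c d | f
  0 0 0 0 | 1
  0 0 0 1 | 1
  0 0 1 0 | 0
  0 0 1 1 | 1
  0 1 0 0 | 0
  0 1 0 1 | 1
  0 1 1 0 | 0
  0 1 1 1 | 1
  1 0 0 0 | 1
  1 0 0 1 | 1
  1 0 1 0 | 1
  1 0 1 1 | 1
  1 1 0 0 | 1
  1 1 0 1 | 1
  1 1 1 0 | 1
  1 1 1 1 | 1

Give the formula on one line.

(((~c & (c | ~a)) & (~b | d)) | (d | a))

  ~c = 1100110011001100
  ~a = 1111111100000000
  (c | ~a) = 1111111100110011
  (~c & (c | ~a)) = 1100110000000000
  ~b = 1111000011110000
  (~b | d) = 1111010111110101
  ((~c & (c | ~a)) & (~b | d)) = 1100010000000000
  (d | a) = 0101010111111111
  (((~c & (c | ~a)) & (~b | d)) | (d | a)) = 1101010111111111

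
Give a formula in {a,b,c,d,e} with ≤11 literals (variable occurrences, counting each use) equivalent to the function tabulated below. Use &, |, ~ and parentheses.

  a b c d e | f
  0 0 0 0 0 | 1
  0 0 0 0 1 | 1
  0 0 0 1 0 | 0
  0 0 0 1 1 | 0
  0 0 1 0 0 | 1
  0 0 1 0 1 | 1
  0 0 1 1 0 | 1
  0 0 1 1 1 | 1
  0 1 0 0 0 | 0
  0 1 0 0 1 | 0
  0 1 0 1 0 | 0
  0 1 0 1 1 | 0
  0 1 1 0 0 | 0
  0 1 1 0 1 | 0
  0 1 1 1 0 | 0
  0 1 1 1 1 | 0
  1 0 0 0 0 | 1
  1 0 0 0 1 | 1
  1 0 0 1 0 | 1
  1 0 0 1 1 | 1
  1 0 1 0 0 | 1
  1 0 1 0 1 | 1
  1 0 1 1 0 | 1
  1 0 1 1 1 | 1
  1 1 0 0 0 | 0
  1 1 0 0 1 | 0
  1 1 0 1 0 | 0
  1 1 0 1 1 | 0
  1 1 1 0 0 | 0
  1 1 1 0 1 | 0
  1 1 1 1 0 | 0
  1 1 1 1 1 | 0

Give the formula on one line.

(~b & (((c & ((~b | ~d) & ~a)) & ~b) | (a | ~d)))

  ~b = 11111111000000001111111100000000
  ~d = 11001100110011001100110011001100
  (~b | ~d) = 11111111110011001111111111001100
  ~a = 11111111111111110000000000000000
  ((~b | ~d) & ~a) = 11111111110011000000000000000000
  (c & ((~b | ~d) & ~a)) = 00001111000011000000000000000000
  ((c & ((~b | ~d) & ~a)) & ~b) = 00001111000000000000000000000000
  (a | ~d) = 11001100110011001111111111111111
  (((c & ((~b | ~d) & ~a)) & ~b) | (a | ~d)) = 11001111110011001111111111111111
  (~b & (((c & ((~b | ~d) & ~a)) & ~b) | (a | ~d))) = 11001111000000001111111100000000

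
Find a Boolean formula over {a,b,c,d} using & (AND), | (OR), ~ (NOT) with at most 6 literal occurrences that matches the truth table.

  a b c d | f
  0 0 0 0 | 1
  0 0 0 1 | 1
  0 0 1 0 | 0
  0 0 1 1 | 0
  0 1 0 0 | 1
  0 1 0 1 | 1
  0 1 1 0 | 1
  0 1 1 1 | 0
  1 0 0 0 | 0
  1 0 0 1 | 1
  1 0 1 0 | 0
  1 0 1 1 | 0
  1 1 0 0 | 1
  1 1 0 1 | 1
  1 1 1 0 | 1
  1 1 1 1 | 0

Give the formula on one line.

(((~d & b) | ~c) & ((b | d) | ~a))

  ~d = 1010101010101010
  (~d & b) = 0000101000001010
  ~c = 1100110011001100
  ((~d & b) | ~c) = 1100111011001110
  (b | d) = 0101111101011111
  ~a = 1111111100000000
  ((b | d) | ~a) = 1111111101011111
  (((~d & b) | ~c) & ((b | d) | ~a)) = 1100111001001110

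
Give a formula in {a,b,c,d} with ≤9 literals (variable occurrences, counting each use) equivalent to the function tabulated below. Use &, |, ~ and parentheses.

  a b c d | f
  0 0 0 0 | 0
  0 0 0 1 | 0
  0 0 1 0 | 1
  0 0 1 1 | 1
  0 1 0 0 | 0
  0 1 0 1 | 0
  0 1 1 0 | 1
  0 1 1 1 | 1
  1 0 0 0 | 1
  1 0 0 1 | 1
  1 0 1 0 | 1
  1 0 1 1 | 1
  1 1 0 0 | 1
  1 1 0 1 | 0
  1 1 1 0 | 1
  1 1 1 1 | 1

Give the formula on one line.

((a & ((a & ~d) | (~b | c))) | c)

  ~d = 1010101010101010
  (a & ~d) = 0000000010101010
  ~b = 1111000011110000
  (~b | c) = 1111001111110011
  ((a & ~d) | (~b | c)) = 1111001111111011
  (a & ((a & ~d) | (~b | c))) = 0000000011111011
  ((a & ((a & ~d) | (~b | c))) | c) = 0011001111111011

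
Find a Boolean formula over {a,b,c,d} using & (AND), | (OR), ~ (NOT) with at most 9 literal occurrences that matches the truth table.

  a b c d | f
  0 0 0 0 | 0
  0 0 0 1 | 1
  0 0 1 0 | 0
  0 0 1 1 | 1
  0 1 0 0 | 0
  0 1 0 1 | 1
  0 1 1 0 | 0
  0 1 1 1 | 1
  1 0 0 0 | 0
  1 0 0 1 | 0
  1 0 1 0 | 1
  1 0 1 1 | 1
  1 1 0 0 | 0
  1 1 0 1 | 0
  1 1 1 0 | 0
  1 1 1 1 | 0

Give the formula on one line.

(((c & ~b) | ~a) & (((~c | ~a) & (d | a)) | a))

  ~b = 1111000011110000
  (c & ~b) = 0011000000110000
  ~a = 1111111100000000
  ((c & ~b) | ~a) = 1111111100110000
  ~c = 1100110011001100
  (~c | ~a) = 1111111111001100
  (d | a) = 0101010111111111
  ((~c | ~a) & (d | a)) = 0101010111001100
  (((~c | ~a) & (d | a)) | a) = 0101010111111111
  (((c & ~b) | ~a) & (((~c | ~a) & (d | a)) | a)) = 0101010100110000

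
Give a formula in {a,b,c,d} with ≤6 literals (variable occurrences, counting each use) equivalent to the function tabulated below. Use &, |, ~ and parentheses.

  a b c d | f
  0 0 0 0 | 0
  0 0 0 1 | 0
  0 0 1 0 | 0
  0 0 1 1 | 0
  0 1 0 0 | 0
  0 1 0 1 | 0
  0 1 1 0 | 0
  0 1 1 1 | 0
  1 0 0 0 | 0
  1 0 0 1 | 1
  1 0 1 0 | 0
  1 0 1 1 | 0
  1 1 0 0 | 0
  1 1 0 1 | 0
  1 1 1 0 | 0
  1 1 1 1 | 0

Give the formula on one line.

(((~b & d) & a) & ~c)

  ~b = 1111000011110000
  (~b & d) = 0101000001010000
  ((~b & d) & a) = 0000000001010000
  ~c = 1100110011001100
  (((~b & d) & a) & ~c) = 0000000001000000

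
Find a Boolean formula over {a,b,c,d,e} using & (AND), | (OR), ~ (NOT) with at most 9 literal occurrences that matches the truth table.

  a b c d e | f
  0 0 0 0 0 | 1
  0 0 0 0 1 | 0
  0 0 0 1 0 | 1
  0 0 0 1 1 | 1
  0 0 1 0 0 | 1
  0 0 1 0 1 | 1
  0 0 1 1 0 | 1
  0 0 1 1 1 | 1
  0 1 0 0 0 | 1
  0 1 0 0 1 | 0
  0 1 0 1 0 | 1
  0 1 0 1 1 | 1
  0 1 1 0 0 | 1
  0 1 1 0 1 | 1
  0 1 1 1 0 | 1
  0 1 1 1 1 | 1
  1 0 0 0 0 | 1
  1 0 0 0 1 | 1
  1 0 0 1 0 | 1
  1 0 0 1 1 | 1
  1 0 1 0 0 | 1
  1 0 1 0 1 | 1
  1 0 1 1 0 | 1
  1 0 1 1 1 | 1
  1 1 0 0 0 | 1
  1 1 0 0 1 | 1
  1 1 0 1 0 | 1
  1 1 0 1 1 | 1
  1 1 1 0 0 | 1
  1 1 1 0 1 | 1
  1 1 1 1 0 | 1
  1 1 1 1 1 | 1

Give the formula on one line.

  ~e = 10101010101010101010101010101010
  (~e | d) = 10111011101110111011101110111011
  ((~e | d) | a) = 10111011101110111111111111111111
  ~a = 11111111111111110000000000000000
  (~a & b) = 00000000111111110000000000000000
  ~c = 11110000111100001111000011110000
  ((~a & b) & ~c) = 00000000111100000000000000000000
  (((~a & b) & ~c) & d) = 00000000001100000000000000000000
  ((((~a & b) & ~c) & d) | c) = 00001111001111110000111100001111
  (((~e | d) | a) | ((((~a & b) & ~c) & d) | c)) = 10111111101111111111111111111111

(((~e | d) | a) | ((((~a & b) & ~c) & d) | c))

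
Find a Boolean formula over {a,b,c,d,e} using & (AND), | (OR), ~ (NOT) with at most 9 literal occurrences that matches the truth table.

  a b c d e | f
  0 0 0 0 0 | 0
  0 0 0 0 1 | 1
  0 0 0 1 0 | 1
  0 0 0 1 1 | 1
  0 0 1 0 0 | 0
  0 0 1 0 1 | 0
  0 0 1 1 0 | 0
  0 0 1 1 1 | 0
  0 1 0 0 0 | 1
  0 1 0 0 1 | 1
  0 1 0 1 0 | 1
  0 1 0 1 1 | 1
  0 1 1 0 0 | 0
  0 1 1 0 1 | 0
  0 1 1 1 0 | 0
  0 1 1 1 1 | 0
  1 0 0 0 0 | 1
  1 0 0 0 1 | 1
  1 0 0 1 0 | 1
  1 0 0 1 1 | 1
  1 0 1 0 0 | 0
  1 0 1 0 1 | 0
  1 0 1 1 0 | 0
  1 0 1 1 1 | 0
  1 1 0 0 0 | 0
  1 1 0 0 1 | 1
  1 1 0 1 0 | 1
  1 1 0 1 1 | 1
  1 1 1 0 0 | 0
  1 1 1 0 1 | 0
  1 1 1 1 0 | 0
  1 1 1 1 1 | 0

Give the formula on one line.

  ~c = 11110000111100001111000011110000
  ~b = 11111111000000001111111100000000
  (~b & a) = 00000000000000001111111100000000
  (e | (~b & a)) = 01010101010101011111111101010101
  ((e | (~b & a)) | d) = 01110111011101111111111101110111
  ~a = 11111111111111110000000000000000
  (b & ~a) = 00000000111111110000000000000000
  (((e | (~b & a)) | d) | (b & ~a)) = 01110111111111111111111101110111
  (~c & (((e | (~b & a)) | d) | (b & ~a))) = 01110000111100001111000001110000

(~c & (((e | (~b & a)) | d) | (b & ~a)))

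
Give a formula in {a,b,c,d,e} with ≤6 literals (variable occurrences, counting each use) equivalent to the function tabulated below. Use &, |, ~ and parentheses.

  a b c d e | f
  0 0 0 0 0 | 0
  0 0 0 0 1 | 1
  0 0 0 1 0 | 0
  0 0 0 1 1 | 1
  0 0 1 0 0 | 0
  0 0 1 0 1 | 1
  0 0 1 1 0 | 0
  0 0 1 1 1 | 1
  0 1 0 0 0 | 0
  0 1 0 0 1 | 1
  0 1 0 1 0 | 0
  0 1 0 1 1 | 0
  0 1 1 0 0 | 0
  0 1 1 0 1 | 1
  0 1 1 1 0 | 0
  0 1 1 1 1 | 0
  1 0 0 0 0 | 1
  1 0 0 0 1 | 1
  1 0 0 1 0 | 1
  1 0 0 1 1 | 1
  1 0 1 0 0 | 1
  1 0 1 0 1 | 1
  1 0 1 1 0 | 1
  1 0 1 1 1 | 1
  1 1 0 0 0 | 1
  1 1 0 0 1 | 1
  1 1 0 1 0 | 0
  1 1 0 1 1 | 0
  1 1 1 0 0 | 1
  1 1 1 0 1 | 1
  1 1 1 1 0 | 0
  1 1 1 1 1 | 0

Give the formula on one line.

  ~d = 11001100110011001100110011001100
  ~b = 11111111000000001111111100000000
  (~d | ~b) = 11111111110011001111111111001100
  ~c = 11110000111100001111000011110000
  (a & ~c) = 00000000000000001111000011110000
  (e | (a & ~c)) = 01010101010101011111010111110101
  (a | (e | (a & ~c))) = 01010101010101011111111111111111
  ((~d | ~b) & (a | (e | (a & ~c)))) = 01010101010001001111111111001100

((~d | ~b) & (a | (e | (a & ~c))))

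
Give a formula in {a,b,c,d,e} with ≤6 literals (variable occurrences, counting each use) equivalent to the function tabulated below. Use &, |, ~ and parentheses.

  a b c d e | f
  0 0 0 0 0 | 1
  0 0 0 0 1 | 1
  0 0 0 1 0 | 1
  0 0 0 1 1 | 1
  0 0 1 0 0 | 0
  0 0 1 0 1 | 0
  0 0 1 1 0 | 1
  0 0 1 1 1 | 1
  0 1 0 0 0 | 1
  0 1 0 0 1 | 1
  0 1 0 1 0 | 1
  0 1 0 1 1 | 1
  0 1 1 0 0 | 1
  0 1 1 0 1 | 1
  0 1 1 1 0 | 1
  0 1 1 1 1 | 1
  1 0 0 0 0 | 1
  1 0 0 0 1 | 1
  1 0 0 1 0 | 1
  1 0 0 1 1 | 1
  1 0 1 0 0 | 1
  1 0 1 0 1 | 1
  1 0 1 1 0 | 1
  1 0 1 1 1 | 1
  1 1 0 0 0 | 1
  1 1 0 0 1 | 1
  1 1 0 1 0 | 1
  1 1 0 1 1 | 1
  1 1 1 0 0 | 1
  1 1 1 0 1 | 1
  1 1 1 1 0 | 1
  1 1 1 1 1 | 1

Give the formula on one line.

((d | b) | (a | ~c))

  (d | b) = 00110011111111110011001111111111
  ~c = 11110000111100001111000011110000
  (a | ~c) = 11110000111100001111111111111111
  ((d | b) | (a | ~c)) = 11110011111111111111111111111111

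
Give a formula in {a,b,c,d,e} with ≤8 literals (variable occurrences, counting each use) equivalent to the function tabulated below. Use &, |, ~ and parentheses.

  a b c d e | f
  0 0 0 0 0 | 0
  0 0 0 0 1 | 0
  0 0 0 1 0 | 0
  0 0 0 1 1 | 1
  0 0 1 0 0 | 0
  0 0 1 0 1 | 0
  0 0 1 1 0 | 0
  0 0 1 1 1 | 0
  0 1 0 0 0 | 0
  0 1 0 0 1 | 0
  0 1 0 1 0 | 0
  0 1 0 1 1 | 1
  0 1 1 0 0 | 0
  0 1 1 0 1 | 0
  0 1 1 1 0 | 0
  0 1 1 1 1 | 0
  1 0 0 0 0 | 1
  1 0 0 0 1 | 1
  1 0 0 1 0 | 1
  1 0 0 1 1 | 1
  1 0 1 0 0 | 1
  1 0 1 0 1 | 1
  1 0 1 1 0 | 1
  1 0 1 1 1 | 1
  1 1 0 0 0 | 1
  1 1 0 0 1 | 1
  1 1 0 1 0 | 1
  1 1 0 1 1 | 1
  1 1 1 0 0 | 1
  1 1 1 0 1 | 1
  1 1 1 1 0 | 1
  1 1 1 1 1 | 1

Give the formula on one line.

((~c | a) & ((a | (d & e)) | c))

  ~c = 11110000111100001111000011110000
  (~c | a) = 11110000111100001111111111111111
  (d & e) = 00010001000100010001000100010001
  (a | (d & e)) = 00010001000100011111111111111111
  ((a | (d & e)) | c) = 00011111000111111111111111111111
  ((~c | a) & ((a | (d & e)) | c)) = 00010000000100001111111111111111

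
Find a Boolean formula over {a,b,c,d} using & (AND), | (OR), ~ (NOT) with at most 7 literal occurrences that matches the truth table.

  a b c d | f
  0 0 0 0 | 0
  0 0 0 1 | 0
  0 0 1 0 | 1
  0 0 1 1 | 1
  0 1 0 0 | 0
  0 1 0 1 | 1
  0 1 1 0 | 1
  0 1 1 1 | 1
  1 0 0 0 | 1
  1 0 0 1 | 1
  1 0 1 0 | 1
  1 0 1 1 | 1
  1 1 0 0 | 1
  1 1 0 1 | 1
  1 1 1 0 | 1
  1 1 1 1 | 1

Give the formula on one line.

  ~a = 1111111100000000
  (~a & d) = 0101010100000000
  (c | (~a & d)) = 0111011100110011
  (b & (c | (~a & d))) = 0000011100000011
  ((b & (c | (~a & d))) | c) = 0011011100110011
  (a | ((b & (c | (~a & d))) | c)) = 0011011111111111

(a | ((b & (c | (~a & d))) | c))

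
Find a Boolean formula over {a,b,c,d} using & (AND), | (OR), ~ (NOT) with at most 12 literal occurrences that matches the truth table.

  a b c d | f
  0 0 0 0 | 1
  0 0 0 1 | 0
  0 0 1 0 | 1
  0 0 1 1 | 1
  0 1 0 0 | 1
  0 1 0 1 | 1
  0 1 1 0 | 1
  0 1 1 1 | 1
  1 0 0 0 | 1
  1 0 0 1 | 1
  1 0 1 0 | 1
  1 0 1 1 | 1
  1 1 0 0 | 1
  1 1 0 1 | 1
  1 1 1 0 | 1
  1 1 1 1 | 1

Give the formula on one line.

(((b & ((a & d) | ~a)) | a) | ((b & ~c) | (~d | c)))

  (a & d) = 0000000001010101
  ~a = 1111111100000000
  ((a & d) | ~a) = 1111111101010101
  (b & ((a & d) | ~a)) = 0000111100000101
  ((b & ((a & d) | ~a)) | a) = 0000111111111111
  ~c = 1100110011001100
  (b & ~c) = 0000110000001100
  ~d = 1010101010101010
  (~d | c) = 1011101110111011
  ((b & ~c) | (~d | c)) = 1011111110111111
  (((b & ((a & d) | ~a)) | a) | ((b & ~c) | (~d | c))) = 1011111111111111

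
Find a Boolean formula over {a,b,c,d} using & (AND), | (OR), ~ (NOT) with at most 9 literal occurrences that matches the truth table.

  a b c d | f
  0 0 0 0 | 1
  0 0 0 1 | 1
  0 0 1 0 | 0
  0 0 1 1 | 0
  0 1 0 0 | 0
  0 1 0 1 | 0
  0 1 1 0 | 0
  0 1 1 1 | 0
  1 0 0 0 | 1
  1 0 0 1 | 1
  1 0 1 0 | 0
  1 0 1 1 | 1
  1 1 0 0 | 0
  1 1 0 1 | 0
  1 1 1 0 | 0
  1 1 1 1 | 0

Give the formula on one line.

(~b & (~c | (((b & c) | (d | ~a)) & (~c | a))))

  ~b = 1111000011110000
  ~c = 1100110011001100
  (b & c) = 0000001100000011
  ~a = 1111111100000000
  (d | ~a) = 1111111101010101
  ((b & c) | (d | ~a)) = 1111111101010111
  (~c | a) = 1100110011111111
  (((b & c) | (d | ~a)) & (~c | a)) = 1100110001010111
  (~c | (((b & c) | (d | ~a)) & (~c | a))) = 1100110011011111
  (~b & (~c | (((b & c) | (d | ~a)) & (~c | a)))) = 1100000011010000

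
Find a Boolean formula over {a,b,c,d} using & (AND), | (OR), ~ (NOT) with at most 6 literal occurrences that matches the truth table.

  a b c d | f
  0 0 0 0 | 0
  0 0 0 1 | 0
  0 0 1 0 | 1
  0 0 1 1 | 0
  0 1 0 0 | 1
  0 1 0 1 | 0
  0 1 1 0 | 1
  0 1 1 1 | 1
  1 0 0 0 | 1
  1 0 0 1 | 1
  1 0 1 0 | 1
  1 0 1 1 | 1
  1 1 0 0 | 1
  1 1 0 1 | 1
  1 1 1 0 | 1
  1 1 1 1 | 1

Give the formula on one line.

  ~d = 1010101010101010
  (c & b) = 0000001100000011
  (~d | (c & b)) = 1010101110101011
  (b | c) = 0011111100111111
  ((~d | (c & b)) & (b | c)) = 0010101100101011
  (((~d | (c & b)) & (b | c)) | a) = 0010101111111111

(((~d | (c & b)) & (b | c)) | a)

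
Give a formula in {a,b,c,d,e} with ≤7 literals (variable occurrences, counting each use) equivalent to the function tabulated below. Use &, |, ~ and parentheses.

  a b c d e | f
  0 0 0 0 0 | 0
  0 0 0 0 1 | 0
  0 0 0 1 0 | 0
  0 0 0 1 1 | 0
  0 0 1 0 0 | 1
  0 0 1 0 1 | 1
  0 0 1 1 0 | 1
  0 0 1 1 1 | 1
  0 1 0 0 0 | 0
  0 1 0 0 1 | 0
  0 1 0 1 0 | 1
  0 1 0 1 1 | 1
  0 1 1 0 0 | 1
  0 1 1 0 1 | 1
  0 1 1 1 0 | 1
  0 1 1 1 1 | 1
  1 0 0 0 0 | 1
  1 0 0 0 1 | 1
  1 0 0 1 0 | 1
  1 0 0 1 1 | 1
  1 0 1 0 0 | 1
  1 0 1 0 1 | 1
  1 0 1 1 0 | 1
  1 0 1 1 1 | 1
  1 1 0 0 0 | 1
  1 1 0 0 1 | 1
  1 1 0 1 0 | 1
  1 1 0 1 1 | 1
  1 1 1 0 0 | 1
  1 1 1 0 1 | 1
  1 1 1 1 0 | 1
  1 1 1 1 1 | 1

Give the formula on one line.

  (b & d) = 00000000001100110000000000110011
  (a | c) = 00001111000011111111111111111111
  ((b & d) | (a | c)) = 00001111001111111111111111111111

((b & d) | (a | c))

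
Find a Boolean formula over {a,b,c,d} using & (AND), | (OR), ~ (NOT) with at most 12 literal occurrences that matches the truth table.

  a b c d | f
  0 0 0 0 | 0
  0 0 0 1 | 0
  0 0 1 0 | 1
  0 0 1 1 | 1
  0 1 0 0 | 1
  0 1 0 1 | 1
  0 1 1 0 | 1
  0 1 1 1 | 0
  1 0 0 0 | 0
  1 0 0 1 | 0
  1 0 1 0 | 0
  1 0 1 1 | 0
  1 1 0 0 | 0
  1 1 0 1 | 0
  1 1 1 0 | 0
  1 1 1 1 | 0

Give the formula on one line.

((b | c) & (~a & (~d | (~c | ((a | ~b) & (a | c))))))

  (b | c) = 0011111100111111
  ~a = 1111111100000000
  ~d = 1010101010101010
  ~c = 1100110011001100
  ~b = 1111000011110000
  (a | ~b) = 1111000011111111
  (a | c) = 0011001111111111
  ((a | ~b) & (a | c)) = 0011000011111111
  (~c | ((a | ~b) & (a | c))) = 1111110011111111
  (~d | (~c | ((a | ~b) & (a | c)))) = 1111111011111111
  (~a & (~d | (~c | ((a | ~b) & (a | c))))) = 1111111000000000
  ((b | c) & (~a & (~d | (~c | ((a | ~b) & (a | c)))))) = 0011111000000000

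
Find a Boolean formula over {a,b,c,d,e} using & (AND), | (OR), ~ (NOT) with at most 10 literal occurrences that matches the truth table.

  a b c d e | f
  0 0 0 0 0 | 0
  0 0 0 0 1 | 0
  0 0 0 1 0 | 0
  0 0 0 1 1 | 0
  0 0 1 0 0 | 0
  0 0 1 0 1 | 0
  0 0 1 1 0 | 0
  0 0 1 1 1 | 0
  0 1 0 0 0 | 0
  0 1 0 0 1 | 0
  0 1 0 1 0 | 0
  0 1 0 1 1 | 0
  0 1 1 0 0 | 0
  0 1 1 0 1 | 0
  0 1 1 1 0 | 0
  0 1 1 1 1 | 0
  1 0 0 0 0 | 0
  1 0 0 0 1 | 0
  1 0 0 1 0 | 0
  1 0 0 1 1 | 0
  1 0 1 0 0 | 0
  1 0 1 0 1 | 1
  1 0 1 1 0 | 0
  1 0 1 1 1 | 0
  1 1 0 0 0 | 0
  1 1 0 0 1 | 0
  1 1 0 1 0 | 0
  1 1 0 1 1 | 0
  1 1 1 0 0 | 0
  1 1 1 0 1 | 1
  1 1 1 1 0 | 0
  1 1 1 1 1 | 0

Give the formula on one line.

  (e & a) = 00000000000000000101010101010101
  ~a = 11111111111111110000000000000000
  ~c = 11110000111100001111000011110000
  (~a & ~c) = 11110000111100000000000000000000
  ((~a & ~c) & e) = 01010000010100000000000000000000
  ~d = 11001100110011001100110011001100
  (c & ~d) = 00001100000011000000110000001100
  (((~a & ~c) & e) | (c & ~d)) = 01011100010111000000110000001100
  ((e & a) & (((~a & ~c) & e) | (c & ~d))) = 00000000000000000000010000000100

((e & a) & (((~a & ~c) & e) | (c & ~d)))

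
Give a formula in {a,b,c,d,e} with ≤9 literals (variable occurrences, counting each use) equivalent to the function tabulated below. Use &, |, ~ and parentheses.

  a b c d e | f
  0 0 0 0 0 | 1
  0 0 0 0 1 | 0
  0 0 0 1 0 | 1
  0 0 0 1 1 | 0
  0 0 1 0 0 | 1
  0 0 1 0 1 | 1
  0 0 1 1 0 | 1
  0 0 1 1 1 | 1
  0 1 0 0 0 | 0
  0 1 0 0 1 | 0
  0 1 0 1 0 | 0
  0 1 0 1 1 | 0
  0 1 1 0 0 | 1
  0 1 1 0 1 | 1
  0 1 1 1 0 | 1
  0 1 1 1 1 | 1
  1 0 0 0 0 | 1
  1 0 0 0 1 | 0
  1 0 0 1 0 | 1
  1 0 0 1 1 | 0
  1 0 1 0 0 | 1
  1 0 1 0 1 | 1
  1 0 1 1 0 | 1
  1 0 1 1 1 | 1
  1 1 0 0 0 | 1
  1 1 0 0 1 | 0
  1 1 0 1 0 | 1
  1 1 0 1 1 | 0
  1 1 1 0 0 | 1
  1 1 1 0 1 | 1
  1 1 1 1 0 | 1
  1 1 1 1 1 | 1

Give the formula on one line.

((~e | c) & ((c | e) | ((b & a) | ~b)))

  ~e = 10101010101010101010101010101010
  (~e | c) = 10101111101011111010111110101111
  (c | e) = 01011111010111110101111101011111
  (b & a) = 00000000000000000000000011111111
  ~b = 11111111000000001111111100000000
  ((b & a) | ~b) = 11111111000000001111111111111111
  ((c | e) | ((b & a) | ~b)) = 11111111010111111111111111111111
  ((~e | c) & ((c | e) | ((b & a) | ~b))) = 10101111000011111010111110101111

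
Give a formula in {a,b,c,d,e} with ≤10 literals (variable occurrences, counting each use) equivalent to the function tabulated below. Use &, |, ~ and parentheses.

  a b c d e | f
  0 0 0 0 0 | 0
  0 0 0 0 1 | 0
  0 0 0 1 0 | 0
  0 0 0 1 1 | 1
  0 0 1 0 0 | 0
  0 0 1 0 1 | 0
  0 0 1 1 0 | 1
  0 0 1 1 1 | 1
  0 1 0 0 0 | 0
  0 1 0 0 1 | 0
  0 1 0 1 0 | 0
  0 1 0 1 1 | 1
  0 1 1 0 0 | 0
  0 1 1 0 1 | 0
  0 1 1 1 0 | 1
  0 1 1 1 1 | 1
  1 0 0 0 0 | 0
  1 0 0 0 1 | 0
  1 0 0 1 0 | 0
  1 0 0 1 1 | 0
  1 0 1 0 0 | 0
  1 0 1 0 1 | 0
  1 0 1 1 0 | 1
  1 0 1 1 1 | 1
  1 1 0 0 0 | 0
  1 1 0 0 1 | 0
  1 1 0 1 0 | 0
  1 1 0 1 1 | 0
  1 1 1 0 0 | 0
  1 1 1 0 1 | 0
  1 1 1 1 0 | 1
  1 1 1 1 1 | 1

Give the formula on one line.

(d & (~d | (((c | b) & ~d) | (c | (~a & e)))))

  ~d = 11001100110011001100110011001100
  (c | b) = 00001111111111110000111111111111
  ((c | b) & ~d) = 00001100110011000000110011001100
  ~a = 11111111111111110000000000000000
  (~a & e) = 01010101010101010000000000000000
  (c | (~a & e)) = 01011111010111110000111100001111
  (((c | b) & ~d) | (c | (~a & e))) = 01011111110111110000111111001111
  (~d | (((c | b) & ~d) | (c | (~a & e)))) = 11011111110111111100111111001111
  (d & (~d | (((c | b) & ~d) | (c | (~a & e))))) = 00010011000100110000001100000011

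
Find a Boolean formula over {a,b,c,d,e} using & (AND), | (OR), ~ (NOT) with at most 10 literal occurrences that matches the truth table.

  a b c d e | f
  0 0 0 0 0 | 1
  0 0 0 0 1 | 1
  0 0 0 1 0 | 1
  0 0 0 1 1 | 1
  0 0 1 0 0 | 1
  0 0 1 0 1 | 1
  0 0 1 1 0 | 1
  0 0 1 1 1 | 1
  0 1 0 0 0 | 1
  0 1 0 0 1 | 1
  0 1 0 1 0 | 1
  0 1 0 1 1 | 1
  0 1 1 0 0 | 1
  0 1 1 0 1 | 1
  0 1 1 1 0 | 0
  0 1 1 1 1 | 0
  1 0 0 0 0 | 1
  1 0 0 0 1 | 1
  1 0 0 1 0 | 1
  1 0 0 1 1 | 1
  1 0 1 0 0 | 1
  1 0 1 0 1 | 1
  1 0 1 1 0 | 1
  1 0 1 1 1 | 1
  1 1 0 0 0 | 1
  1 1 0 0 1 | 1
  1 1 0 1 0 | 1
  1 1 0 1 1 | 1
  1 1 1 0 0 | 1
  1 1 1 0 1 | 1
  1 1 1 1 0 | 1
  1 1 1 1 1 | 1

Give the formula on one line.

(((a & c) | ~d) | ((~b | ~c) & (e | (a | (d | c)))))

  (a & c) = 00000000000000000000111100001111
  ~d = 11001100110011001100110011001100
  ((a & c) | ~d) = 11001100110011001100111111001111
  ~b = 11111111000000001111111100000000
  ~c = 11110000111100001111000011110000
  (~b | ~c) = 11111111111100001111111111110000
  (d | c) = 00111111001111110011111100111111
  (a | (d | c)) = 00111111001111111111111111111111
  (e | (a | (d | c))) = 01111111011111111111111111111111
  ((~b | ~c) & (e | (a | (d | c)))) = 01111111011100001111111111110000
  (((a & c) | ~d) | ((~b | ~c) & (e | (a | (d | c))))) = 11111111111111001111111111111111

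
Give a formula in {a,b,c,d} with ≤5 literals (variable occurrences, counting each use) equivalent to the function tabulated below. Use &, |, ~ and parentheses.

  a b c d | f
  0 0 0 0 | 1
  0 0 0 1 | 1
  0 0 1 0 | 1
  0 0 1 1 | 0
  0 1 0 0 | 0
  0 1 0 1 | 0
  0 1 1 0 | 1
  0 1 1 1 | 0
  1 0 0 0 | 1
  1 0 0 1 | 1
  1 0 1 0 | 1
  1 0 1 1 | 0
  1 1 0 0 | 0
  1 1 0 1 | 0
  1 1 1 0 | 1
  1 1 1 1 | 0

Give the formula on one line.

  ~c = 1100110011001100
  ~d = 1010101010101010
  (~c | ~d) = 1110111011101110
  ~b = 1111000011110000
  (c | ~b) = 1111001111110011
  ((~c | ~d) & (c | ~b)) = 1110001011100010

((~c | ~d) & (c | ~b))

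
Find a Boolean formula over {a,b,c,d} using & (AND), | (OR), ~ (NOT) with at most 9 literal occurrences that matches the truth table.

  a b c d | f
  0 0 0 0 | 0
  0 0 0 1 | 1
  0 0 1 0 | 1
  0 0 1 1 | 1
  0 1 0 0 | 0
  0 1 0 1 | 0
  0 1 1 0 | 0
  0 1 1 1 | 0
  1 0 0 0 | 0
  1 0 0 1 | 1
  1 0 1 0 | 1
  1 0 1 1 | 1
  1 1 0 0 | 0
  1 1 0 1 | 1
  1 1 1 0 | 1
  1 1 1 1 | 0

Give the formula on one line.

(((~b | a) & (d | c)) & (~a | ((~d | ~b) | ~c)))

  ~b = 1111000011110000
  (~b | a) = 1111000011111111
  (d | c) = 0111011101110111
  ((~b | a) & (d | c)) = 0111000001110111
  ~a = 1111111100000000
  ~d = 1010101010101010
  (~d | ~b) = 1111101011111010
  ~c = 1100110011001100
  ((~d | ~b) | ~c) = 1111111011111110
  (~a | ((~d | ~b) | ~c)) = 1111111111111110
  (((~b | a) & (d | c)) & (~a | ((~d | ~b) | ~c))) = 0111000001110110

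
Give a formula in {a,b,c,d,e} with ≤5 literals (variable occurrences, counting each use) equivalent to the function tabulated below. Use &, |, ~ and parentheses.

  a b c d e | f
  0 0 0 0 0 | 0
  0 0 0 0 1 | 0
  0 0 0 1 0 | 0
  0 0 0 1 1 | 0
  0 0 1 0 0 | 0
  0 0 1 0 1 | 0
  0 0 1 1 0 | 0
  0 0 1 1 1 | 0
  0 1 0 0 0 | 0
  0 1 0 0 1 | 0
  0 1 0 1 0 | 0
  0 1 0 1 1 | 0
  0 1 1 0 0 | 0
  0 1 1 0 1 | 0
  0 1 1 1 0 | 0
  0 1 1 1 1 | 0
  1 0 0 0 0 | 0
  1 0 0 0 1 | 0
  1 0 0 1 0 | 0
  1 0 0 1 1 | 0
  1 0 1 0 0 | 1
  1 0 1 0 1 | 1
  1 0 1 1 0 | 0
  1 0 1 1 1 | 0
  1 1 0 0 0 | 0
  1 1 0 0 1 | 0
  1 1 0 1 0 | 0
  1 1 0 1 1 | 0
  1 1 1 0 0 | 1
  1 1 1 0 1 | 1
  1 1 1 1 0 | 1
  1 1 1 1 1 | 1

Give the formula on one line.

  ~d = 11001100110011001100110011001100
  (b | ~d) = 11001100111111111100110011111111
  ((b | ~d) & a) = 00000000000000001100110011111111
  (((b | ~d) & a) & c) = 00000000000000000000110000001111

(((b | ~d) & a) & c)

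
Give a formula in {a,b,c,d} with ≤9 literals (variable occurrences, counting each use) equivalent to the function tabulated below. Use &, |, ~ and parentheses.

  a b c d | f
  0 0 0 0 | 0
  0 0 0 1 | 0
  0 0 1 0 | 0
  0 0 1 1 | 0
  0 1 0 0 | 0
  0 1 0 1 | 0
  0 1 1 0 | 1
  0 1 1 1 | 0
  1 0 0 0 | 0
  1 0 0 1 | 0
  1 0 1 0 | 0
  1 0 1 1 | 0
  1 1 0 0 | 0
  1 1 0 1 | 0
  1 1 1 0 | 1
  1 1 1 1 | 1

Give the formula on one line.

(((a & c) | (c & ~a)) & (((~c | a) | ~d) & b))

  (a & c) = 0000000000110011
  ~a = 1111111100000000
  (c & ~a) = 0011001100000000
  ((a & c) | (c & ~a)) = 0011001100110011
  ~c = 1100110011001100
  (~c | a) = 1100110011111111
  ~d = 1010101010101010
  ((~c | a) | ~d) = 1110111011111111
  (((~c | a) | ~d) & b) = 0000111000001111
  (((a & c) | (c & ~a)) & (((~c | a) | ~d) & b)) = 0000001000000011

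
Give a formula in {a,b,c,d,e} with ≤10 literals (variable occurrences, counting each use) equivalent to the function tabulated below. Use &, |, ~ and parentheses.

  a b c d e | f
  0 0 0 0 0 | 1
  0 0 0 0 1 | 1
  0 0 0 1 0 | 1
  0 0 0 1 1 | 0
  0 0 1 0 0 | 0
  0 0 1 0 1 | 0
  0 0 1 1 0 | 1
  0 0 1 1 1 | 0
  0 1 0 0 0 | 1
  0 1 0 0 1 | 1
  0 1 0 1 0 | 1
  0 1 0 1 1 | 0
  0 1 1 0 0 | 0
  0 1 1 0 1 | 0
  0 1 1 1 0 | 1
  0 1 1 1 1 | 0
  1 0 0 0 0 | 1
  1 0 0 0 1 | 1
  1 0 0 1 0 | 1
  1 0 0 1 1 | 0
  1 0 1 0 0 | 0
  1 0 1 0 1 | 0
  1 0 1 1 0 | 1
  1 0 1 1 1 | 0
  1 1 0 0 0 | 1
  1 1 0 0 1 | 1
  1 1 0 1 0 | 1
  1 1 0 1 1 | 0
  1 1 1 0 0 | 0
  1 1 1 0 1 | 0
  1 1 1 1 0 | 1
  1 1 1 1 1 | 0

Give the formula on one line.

  ~e = 10101010101010101010101010101010
  ~d = 11001100110011001100110011001100
  (~e | ~d) = 11101110111011101110111011101110
  ~c = 11110000111100001111000011110000
  (~e & d) = 00100010001000100010001000100010
  (c & ~e) = 00001010000010100000101000001010
  ((~e & d) & (c & ~e)) = 00000010000000100000001000000010
  (~c | ((~e & d) & (c & ~e))) = 11110010111100101111001011110010
  ((~e | ~d) & (~c | ((~e & d) & (c & ~e)))) = 11100010111000101110001011100010

((~e | ~d) & (~c | ((~e & d) & (c & ~e))))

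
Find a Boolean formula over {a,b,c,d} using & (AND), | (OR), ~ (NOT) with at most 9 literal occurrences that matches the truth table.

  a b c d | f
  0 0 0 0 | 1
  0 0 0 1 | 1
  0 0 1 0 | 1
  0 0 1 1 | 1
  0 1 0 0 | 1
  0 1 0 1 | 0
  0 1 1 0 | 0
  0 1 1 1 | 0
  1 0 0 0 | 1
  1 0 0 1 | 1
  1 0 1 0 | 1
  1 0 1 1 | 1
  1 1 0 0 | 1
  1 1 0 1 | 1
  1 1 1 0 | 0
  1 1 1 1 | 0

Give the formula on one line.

(~b | ((((d & c) | a) | (a | ~d)) & ~c))

  ~b = 1111000011110000
  (d & c) = 0001000100010001
  ((d & c) | a) = 0001000111111111
  ~d = 1010101010101010
  (a | ~d) = 1010101011111111
  (((d & c) | a) | (a | ~d)) = 1011101111111111
  ~c = 1100110011001100
  ((((d & c) | a) | (a | ~d)) & ~c) = 1000100011001100
  (~b | ((((d & c) | a) | (a | ~d)) & ~c)) = 1111100011111100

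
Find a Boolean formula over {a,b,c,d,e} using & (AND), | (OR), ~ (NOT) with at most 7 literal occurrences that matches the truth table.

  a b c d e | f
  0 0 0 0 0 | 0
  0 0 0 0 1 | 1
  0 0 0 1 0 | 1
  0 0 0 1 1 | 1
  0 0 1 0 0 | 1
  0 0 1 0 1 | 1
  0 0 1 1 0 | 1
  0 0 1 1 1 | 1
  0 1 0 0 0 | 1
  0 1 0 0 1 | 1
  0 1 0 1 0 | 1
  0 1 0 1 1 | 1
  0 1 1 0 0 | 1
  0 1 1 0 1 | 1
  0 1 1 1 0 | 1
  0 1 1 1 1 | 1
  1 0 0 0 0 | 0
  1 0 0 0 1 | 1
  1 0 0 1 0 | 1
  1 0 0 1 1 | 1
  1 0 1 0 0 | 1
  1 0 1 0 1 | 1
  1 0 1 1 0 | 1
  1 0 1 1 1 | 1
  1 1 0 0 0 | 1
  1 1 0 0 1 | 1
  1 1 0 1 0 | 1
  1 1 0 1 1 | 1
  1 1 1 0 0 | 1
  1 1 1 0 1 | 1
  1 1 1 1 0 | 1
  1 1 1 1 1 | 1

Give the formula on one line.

((e | (c | b)) | (d | b))

  (c | b) = 00001111111111110000111111111111
  (e | (c | b)) = 01011111111111110101111111111111
  (d | b) = 00110011111111110011001111111111
  ((e | (c | b)) | (d | b)) = 01111111111111110111111111111111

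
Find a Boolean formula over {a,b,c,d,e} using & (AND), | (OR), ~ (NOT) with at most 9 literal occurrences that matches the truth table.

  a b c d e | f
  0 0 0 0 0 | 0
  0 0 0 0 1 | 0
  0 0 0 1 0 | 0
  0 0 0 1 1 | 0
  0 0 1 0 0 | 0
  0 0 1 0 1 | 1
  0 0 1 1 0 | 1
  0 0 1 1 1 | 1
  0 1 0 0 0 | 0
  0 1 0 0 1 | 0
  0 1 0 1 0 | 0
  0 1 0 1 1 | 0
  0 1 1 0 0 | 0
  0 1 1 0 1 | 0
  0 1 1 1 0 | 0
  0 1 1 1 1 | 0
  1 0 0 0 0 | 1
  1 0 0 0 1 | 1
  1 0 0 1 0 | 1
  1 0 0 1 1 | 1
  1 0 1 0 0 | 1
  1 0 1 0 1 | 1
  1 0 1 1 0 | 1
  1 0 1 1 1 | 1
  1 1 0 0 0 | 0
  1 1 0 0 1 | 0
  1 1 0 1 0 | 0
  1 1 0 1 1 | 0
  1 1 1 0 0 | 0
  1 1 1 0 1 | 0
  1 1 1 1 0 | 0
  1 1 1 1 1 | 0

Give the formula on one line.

  ~b = 11111111000000001111111100000000
  (~b & c) = 00001111000000000000111100000000
  (a & ~b) = 00000000000000001111111100000000
  ((~b & c) | (a & ~b)) = 00001111000000001111111100000000
  (e & a) = 00000000000000000101010101010101
  (d | (e & a)) = 00110011001100110111011101110111
  (a | e) = 01010101010101011111111111111111
  ((d | (e & a)) | (a | e)) = 01110111011101111111111111111111
  (((~b & c) | (a & ~b)) & ((d | (e & a)) | (a | e))) = 00000111000000001111111100000000

(((~b & c) | (a & ~b)) & ((d | (e & a)) | (a | e)))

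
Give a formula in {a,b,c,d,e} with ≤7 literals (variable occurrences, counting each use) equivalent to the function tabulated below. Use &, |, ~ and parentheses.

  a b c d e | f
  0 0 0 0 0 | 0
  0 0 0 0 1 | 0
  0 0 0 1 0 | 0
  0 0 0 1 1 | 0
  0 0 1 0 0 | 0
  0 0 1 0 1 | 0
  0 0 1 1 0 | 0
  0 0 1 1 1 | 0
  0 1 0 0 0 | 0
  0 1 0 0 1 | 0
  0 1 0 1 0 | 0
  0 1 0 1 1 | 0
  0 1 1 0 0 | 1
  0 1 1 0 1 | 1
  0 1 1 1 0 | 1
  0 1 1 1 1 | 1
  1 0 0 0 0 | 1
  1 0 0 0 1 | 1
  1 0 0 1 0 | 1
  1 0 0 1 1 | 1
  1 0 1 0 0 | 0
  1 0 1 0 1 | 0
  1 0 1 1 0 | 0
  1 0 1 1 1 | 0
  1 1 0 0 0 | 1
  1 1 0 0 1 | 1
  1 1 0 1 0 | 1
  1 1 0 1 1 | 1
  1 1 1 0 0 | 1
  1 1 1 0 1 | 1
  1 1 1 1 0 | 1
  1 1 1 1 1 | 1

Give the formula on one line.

((~c | b) & (a | c))

  ~c = 11110000111100001111000011110000
  (~c | b) = 11110000111111111111000011111111
  (a | c) = 00001111000011111111111111111111
  ((~c | b) & (a | c)) = 00000000000011111111000011111111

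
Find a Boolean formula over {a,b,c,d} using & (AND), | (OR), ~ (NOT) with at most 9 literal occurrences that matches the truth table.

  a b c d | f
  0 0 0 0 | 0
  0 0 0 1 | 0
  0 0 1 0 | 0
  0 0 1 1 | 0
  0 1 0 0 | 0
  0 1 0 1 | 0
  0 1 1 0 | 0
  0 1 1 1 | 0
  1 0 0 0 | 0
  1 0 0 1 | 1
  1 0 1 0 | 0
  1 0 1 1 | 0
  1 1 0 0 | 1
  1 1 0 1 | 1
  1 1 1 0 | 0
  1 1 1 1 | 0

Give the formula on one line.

((((a | (c & b)) & ((d & ~c) | b)) & a) & (a & ~c))

  (c & b) = 0000001100000011
  (a | (c & b)) = 0000001111111111
  ~c = 1100110011001100
  (d & ~c) = 0100010001000100
  ((d & ~c) | b) = 0100111101001111
  ((a | (c & b)) & ((d & ~c) | b)) = 0000001101001111
  (((a | (c & b)) & ((d & ~c) | b)) & a) = 0000000001001111
  (a & ~c) = 0000000011001100
  ((((a | (c & b)) & ((d & ~c) | b)) & a) & (a & ~c)) = 0000000001001100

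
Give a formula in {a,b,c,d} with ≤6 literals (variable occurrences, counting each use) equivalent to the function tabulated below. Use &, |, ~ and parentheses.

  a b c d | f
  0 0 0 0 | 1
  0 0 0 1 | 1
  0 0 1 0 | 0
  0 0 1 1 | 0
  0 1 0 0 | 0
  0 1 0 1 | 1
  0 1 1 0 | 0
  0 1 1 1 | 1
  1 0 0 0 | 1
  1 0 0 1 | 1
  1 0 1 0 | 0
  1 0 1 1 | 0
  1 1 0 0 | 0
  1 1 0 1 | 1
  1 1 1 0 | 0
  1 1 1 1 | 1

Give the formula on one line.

  ~d = 1010101010101010
  (b | ~d) = 1010111110101111
  ((b | ~d) & d) = 0000010100000101
  ~c = 1100110011001100
  ~b = 1111000011110000
  (~c & ~b) = 1100000011000000
  (((b | ~d) & d) | (~c & ~b)) = 1100010111000101

(((b | ~d) & d) | (~c & ~b))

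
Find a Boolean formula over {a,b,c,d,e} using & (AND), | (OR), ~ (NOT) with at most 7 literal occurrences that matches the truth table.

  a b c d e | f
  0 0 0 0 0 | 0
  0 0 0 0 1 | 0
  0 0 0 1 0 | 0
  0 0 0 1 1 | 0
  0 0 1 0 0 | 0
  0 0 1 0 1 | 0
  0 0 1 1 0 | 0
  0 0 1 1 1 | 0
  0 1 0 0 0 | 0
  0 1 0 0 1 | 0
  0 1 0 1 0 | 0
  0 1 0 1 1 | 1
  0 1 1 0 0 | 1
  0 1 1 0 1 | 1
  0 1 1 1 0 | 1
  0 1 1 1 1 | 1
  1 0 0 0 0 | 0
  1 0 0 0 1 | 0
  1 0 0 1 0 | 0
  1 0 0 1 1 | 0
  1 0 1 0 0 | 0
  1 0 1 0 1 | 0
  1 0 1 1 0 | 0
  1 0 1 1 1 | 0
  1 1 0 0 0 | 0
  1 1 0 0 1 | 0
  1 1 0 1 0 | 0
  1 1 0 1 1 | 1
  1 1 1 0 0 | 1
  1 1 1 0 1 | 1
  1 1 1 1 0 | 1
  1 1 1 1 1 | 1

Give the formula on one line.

((c & b) | ((e & b) & d))

  (c & b) = 00000000000011110000000000001111
  (e & b) = 00000000010101010000000001010101
  ((e & b) & d) = 00000000000100010000000000010001
  ((c & b) | ((e & b) & d)) = 00000000000111110000000000011111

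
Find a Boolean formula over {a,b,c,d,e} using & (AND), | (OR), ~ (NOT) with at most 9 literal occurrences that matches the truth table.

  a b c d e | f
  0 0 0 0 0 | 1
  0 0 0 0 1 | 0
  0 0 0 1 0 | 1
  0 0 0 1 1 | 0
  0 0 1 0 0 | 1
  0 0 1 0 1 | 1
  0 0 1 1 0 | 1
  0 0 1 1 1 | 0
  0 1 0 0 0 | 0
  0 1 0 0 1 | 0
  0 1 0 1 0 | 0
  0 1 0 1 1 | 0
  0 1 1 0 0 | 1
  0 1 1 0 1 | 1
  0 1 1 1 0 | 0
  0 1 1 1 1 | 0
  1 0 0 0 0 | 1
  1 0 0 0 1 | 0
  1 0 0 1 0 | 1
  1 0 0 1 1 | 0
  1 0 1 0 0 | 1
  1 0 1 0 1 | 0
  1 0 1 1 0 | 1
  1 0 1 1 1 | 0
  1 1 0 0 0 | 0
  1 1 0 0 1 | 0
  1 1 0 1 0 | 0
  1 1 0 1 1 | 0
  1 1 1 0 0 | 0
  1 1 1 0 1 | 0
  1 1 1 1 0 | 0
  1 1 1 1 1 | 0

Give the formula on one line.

  ~d = 11001100110011001100110011001100
  (c & ~d) = 00001100000011000000110000001100
  (a & (c & ~d)) = 00000000000000000000110000001100
  ~a = 11111111111111110000000000000000
  (~d & ~a) = 11001100110011000000000000000000
  ((~d & ~a) & c) = 00001100000011000000000000000000
  ((a & (c & ~d)) | ((~d & ~a) & c)) = 00001100000011000000110000001100
  (((a & (c & ~d)) | ((~d & ~a) & c)) & ~a) = 00001100000011000000000000000000
  ~e = 10101010101010101010101010101010
  ~b = 11111111000000001111111100000000
  (~e & ~b) = 10101010000000001010101000000000
  ((((a & (c & ~d)) | ((~d & ~a) & c)) & ~a) | (~e & ~b)) = 10101110000011001010101000000000

((((a & (c & ~d)) | ((~d & ~a) & c)) & ~a) | (~e & ~b))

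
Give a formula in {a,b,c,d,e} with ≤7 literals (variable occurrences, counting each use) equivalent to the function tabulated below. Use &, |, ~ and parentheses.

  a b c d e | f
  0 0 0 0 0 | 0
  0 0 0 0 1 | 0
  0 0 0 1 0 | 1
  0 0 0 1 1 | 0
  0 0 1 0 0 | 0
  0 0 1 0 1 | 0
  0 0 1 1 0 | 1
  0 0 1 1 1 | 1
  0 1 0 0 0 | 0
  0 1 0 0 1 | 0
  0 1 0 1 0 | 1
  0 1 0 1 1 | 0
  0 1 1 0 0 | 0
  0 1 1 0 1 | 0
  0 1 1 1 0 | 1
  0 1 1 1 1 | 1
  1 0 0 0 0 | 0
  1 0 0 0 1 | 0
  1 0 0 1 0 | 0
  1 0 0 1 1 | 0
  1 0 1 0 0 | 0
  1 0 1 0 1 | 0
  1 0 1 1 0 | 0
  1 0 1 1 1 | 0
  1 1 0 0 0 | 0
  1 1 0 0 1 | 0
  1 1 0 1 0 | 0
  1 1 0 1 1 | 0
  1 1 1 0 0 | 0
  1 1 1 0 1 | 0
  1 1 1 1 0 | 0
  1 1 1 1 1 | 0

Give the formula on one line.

((~a & d) & (~e | c))

  ~a = 11111111111111110000000000000000
  (~a & d) = 00110011001100110000000000000000
  ~e = 10101010101010101010101010101010
  (~e | c) = 10101111101011111010111110101111
  ((~a & d) & (~e | c)) = 00100011001000110000000000000000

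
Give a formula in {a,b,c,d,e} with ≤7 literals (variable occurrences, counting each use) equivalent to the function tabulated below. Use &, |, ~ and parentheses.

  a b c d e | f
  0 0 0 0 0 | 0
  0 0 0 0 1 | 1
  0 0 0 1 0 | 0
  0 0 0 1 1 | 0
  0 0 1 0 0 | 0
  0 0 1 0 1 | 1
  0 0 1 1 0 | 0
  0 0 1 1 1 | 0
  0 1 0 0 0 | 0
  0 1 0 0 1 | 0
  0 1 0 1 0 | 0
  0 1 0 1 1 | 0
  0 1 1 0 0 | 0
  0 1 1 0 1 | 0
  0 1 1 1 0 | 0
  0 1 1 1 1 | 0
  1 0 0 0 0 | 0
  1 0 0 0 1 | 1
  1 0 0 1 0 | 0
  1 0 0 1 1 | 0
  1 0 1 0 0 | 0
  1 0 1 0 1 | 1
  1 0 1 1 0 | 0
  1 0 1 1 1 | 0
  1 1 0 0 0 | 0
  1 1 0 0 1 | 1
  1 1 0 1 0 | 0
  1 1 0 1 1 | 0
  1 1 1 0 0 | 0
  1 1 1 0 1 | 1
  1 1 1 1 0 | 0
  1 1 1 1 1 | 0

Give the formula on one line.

(~d & (e & (~b | a)))

  ~d = 11001100110011001100110011001100
  ~b = 11111111000000001111111100000000
  (~b | a) = 11111111000000001111111111111111
  (e & (~b | a)) = 01010101000000000101010101010101
  (~d & (e & (~b | a))) = 01000100000000000100010001000100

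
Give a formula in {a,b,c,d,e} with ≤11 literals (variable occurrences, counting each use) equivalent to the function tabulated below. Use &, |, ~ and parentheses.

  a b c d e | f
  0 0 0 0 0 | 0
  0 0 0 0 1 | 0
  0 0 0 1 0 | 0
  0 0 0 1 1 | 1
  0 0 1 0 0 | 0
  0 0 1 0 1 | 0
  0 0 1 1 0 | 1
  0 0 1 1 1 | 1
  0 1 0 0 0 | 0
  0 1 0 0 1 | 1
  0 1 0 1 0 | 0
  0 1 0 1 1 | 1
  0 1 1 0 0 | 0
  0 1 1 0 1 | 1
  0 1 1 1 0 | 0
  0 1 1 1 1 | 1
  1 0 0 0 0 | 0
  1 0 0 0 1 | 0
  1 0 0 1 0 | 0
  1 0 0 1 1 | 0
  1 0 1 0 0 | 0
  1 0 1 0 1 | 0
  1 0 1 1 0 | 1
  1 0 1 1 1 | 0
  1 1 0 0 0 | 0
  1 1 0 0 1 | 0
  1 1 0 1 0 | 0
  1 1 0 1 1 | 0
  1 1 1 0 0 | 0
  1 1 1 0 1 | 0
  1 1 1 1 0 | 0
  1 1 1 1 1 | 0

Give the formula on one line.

(((d & ~b) | (b & e)) & ((~a | ~e) & (e | c)))

  ~b = 11111111000000001111111100000000
  (d & ~b) = 00110011000000000011001100000000
  (b & e) = 00000000010101010000000001010101
  ((d & ~b) | (b & e)) = 00110011010101010011001101010101
  ~a = 11111111111111110000000000000000
  ~e = 10101010101010101010101010101010
  (~a | ~e) = 11111111111111111010101010101010
  (e | c) = 01011111010111110101111101011111
  ((~a | ~e) & (e | c)) = 01011111010111110000101000001010
  (((d & ~b) | (b & e)) & ((~a | ~e) & (e | c))) = 00010011010101010000001000000000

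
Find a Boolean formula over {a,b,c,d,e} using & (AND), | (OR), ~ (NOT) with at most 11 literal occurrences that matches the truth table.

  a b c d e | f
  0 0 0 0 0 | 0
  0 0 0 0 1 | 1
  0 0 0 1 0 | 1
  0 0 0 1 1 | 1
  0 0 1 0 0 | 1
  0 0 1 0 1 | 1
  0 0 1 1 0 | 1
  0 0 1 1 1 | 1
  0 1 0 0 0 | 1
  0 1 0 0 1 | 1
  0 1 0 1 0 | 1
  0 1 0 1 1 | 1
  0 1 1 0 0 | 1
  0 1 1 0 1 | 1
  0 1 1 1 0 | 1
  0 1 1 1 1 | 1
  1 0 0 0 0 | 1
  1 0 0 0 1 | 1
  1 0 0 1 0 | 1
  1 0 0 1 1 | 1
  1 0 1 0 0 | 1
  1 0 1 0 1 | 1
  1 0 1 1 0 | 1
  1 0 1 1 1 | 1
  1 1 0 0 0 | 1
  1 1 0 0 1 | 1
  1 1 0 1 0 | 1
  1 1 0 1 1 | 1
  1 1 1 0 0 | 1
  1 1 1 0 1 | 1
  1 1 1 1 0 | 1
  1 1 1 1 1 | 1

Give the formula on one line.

((b | ((c & ~d) | (a | (d & b)))) | (d | e))

  ~d = 11001100110011001100110011001100
  (c & ~d) = 00001100000011000000110000001100
  (d & b) = 00000000001100110000000000110011
  (a | (d & b)) = 00000000001100111111111111111111
  ((c & ~d) | (a | (d & b))) = 00001100001111111111111111111111
  (b | ((c & ~d) | (a | (d & b)))) = 00001100111111111111111111111111
  (d | e) = 01110111011101110111011101110111
  ((b | ((c & ~d) | (a | (d & b)))) | (d | e)) = 01111111111111111111111111111111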